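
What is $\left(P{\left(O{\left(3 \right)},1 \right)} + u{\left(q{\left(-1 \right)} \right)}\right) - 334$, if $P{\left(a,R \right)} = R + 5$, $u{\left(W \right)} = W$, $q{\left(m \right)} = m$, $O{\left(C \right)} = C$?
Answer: $-329$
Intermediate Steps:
$P{\left(a,R \right)} = 5 + R$
$\left(P{\left(O{\left(3 \right)},1 \right)} + u{\left(q{\left(-1 \right)} \right)}\right) - 334 = \left(\left(5 + 1\right) - 1\right) - 334 = \left(6 - 1\right) - 334 = 5 - 334 = -329$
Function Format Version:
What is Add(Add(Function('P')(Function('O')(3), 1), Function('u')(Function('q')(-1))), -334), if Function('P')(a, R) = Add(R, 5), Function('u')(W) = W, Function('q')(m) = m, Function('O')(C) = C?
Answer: -329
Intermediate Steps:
Function('P')(a, R) = Add(5, R)
Add(Add(Function('P')(Function('O')(3), 1), Function('u')(Function('q')(-1))), -334) = Add(Add(Add(5, 1), -1), -334) = Add(Add(6, -1), -334) = Add(5, -334) = -329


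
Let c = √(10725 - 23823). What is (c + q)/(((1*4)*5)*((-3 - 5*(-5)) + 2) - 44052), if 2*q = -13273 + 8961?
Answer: 539/10893 - I*√13098/43572 ≈ 0.049481 - 0.0026266*I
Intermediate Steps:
q = -2156 (q = (-13273 + 8961)/2 = (½)*(-4312) = -2156)
c = I*√13098 (c = √(-13098) = I*√13098 ≈ 114.45*I)
(c + q)/(((1*4)*5)*((-3 - 5*(-5)) + 2) - 44052) = (I*√13098 - 2156)/(((1*4)*5)*((-3 - 5*(-5)) + 2) - 44052) = (-2156 + I*√13098)/((4*5)*((-3 + 25) + 2) - 44052) = (-2156 + I*√13098)/(20*(22 + 2) - 44052) = (-2156 + I*√13098)/(20*24 - 44052) = (-2156 + I*√13098)/(480 - 44052) = (-2156 + I*√13098)/(-43572) = (-2156 + I*√13098)*(-1/43572) = 539/10893 - I*√13098/43572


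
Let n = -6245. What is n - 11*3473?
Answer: -44448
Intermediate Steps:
n - 11*3473 = -6245 - 11*3473 = -6245 - 38203 = -44448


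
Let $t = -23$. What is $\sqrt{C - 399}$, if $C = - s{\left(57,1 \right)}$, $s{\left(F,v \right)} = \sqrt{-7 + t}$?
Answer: $\sqrt{-399 - i \sqrt{30}} \approx 0.1371 - 19.975 i$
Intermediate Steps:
$s{\left(F,v \right)} = i \sqrt{30}$ ($s{\left(F,v \right)} = \sqrt{-7 - 23} = \sqrt{-30} = i \sqrt{30}$)
$C = - i \sqrt{30} \approx - 5.4772 i$
$\sqrt{C - 399} = \sqrt{- i \sqrt{30} - 399} = \sqrt{-399 - i \sqrt{30}}$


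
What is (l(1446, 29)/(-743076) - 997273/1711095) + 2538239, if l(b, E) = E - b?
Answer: 1075767737331498149/423824542740 ≈ 2.5382e+6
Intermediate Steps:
(l(1446, 29)/(-743076) - 997273/1711095) + 2538239 = ((29 - 1*1446)/(-743076) - 997273/1711095) + 2538239 = ((29 - 1446)*(-1/743076) - 997273*1/1711095) + 2538239 = (-1417*(-1/743076) - 997273/1711095) + 2538239 = (1417/743076 - 997273/1711095) + 2538239 = -246208336711/423824542740 + 2538239 = 1075767737331498149/423824542740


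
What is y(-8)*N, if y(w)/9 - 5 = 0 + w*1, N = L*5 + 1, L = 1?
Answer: -162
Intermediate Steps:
N = 6 (N = 1*5 + 1 = 5 + 1 = 6)
y(w) = 45 + 9*w (y(w) = 45 + 9*(0 + w*1) = 45 + 9*(0 + w) = 45 + 9*w)
y(-8)*N = (45 + 9*(-8))*6 = (45 - 72)*6 = -27*6 = -162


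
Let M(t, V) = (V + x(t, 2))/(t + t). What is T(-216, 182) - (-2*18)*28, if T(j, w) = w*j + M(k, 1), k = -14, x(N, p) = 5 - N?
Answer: -268133/7 ≈ -38305.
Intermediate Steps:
M(t, V) = (5 + V - t)/(2*t) (M(t, V) = (V + (5 - t))/(t + t) = (5 + V - t)/((2*t)) = (5 + V - t)*(1/(2*t)) = (5 + V - t)/(2*t))
T(j, w) = -5/7 + j*w (T(j, w) = w*j + (½)*(5 + 1 - 1*(-14))/(-14) = j*w + (½)*(-1/14)*(5 + 1 + 14) = j*w + (½)*(-1/14)*20 = j*w - 5/7 = -5/7 + j*w)
T(-216, 182) - (-2*18)*28 = (-5/7 - 216*182) - (-2*18)*28 = (-5/7 - 39312) - (-36)*28 = -275189/7 - 1*(-1008) = -275189/7 + 1008 = -268133/7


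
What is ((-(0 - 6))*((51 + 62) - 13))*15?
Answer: 9000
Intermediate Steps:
((-(0 - 6))*((51 + 62) - 13))*15 = ((-1*(-6))*(113 - 13))*15 = (6*100)*15 = 600*15 = 9000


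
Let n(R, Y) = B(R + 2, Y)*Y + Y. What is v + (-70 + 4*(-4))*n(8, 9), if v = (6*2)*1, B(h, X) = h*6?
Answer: -47202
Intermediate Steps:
B(h, X) = 6*h
v = 12 (v = 12*1 = 12)
n(R, Y) = Y + Y*(12 + 6*R) (n(R, Y) = (6*(R + 2))*Y + Y = (6*(2 + R))*Y + Y = (12 + 6*R)*Y + Y = Y*(12 + 6*R) + Y = Y + Y*(12 + 6*R))
v + (-70 + 4*(-4))*n(8, 9) = 12 + (-70 + 4*(-4))*(9*(13 + 6*8)) = 12 + (-70 - 16)*(9*(13 + 48)) = 12 - 774*61 = 12 - 86*549 = 12 - 47214 = -47202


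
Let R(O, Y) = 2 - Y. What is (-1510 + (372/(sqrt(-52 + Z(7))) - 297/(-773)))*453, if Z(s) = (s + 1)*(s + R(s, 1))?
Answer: -528620649/773 + 28086*sqrt(3) ≈ -6.3521e+5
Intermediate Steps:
Z(s) = (1 + s)**2 (Z(s) = (s + 1)*(s + (2 - 1*1)) = (1 + s)*(s + (2 - 1)) = (1 + s)*(s + 1) = (1 + s)*(1 + s) = (1 + s)**2)
(-1510 + (372/(sqrt(-52 + Z(7))) - 297/(-773)))*453 = (-1510 + (372/(sqrt(-52 + (1 + 7**2 + 2*7))) - 297/(-773)))*453 = (-1510 + (372/(sqrt(-52 + (1 + 49 + 14))) - 297*(-1/773)))*453 = (-1510 + (372/(sqrt(-52 + 64)) + 297/773))*453 = (-1510 + (372/(sqrt(12)) + 297/773))*453 = (-1510 + (372/((2*sqrt(3))) + 297/773))*453 = (-1510 + (372*(sqrt(3)/6) + 297/773))*453 = (-1510 + (62*sqrt(3) + 297/773))*453 = (-1510 + (297/773 + 62*sqrt(3)))*453 = (-1166933/773 + 62*sqrt(3))*453 = -528620649/773 + 28086*sqrt(3)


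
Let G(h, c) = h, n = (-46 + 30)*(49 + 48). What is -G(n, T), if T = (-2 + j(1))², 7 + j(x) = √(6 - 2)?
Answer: 1552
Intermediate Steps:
j(x) = -5 (j(x) = -7 + √(6 - 2) = -7 + √4 = -7 + 2 = -5)
n = -1552 (n = -16*97 = -1552)
T = 49 (T = (-2 - 5)² = (-7)² = 49)
-G(n, T) = -1*(-1552) = 1552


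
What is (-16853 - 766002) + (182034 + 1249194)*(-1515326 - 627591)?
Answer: -3067003594931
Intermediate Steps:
(-16853 - 766002) + (182034 + 1249194)*(-1515326 - 627591) = -782855 + 1431228*(-2142917) = -782855 - 3067002812076 = -3067003594931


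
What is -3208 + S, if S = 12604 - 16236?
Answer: -6840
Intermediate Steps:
S = -3632
-3208 + S = -3208 - 3632 = -6840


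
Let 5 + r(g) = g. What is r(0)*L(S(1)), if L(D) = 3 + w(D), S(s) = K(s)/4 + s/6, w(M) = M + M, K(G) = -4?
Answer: -20/3 ≈ -6.6667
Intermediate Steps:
r(g) = -5 + g
w(M) = 2*M
S(s) = -1 + s/6 (S(s) = -4/4 + s/6 = -4*1/4 + s*(1/6) = -1 + s/6)
L(D) = 3 + 2*D
r(0)*L(S(1)) = (-5 + 0)*(3 + 2*(-1 + (1/6)*1)) = -5*(3 + 2*(-1 + 1/6)) = -5*(3 + 2*(-5/6)) = -5*(3 - 5/3) = -5*4/3 = -20/3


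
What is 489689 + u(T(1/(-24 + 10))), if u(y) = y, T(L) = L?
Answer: 6855645/14 ≈ 4.8969e+5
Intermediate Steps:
489689 + u(T(1/(-24 + 10))) = 489689 + 1/(-24 + 10) = 489689 + 1/(-14) = 489689 - 1/14 = 6855645/14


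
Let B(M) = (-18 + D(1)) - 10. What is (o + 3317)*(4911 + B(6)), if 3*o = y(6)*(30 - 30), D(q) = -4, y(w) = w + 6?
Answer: 16183643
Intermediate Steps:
y(w) = 6 + w
o = 0 (o = ((6 + 6)*(30 - 30))/3 = (12*0)/3 = (⅓)*0 = 0)
B(M) = -32 (B(M) = (-18 - 4) - 10 = -22 - 10 = -32)
(o + 3317)*(4911 + B(6)) = (0 + 3317)*(4911 - 32) = 3317*4879 = 16183643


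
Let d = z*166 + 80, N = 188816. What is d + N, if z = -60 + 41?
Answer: 185742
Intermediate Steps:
z = -19
d = -3074 (d = -19*166 + 80 = -3154 + 80 = -3074)
d + N = -3074 + 188816 = 185742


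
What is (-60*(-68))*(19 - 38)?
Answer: -77520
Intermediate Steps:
(-60*(-68))*(19 - 38) = 4080*(-19) = -77520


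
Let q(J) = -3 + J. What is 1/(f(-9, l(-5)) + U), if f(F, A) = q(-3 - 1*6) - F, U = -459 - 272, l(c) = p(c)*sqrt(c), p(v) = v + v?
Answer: -1/734 ≈ -0.0013624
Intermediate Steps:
p(v) = 2*v
l(c) = 2*c**(3/2) (l(c) = (2*c)*sqrt(c) = 2*c**(3/2))
U = -731
f(F, A) = -12 - F (f(F, A) = (-3 + (-3 - 1*6)) - F = (-3 + (-3 - 6)) - F = (-3 - 9) - F = -12 - F)
1/(f(-9, l(-5)) + U) = 1/((-12 - 1*(-9)) - 731) = 1/((-12 + 9) - 731) = 1/(-3 - 731) = 1/(-734) = -1/734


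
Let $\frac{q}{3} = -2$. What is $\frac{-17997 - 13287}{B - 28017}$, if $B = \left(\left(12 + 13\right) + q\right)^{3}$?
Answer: $\frac{15642}{10579} \approx 1.4786$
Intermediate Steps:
$q = -6$ ($q = 3 \left(-2\right) = -6$)
$B = 6859$ ($B = \left(\left(12 + 13\right) - 6\right)^{3} = \left(25 - 6\right)^{3} = 19^{3} = 6859$)
$\frac{-17997 - 13287}{B - 28017} = \frac{-17997 - 13287}{6859 - 28017} = - \frac{31284}{-21158} = \left(-31284\right) \left(- \frac{1}{21158}\right) = \frac{15642}{10579}$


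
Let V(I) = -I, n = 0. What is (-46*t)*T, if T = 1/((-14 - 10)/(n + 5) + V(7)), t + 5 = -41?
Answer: -10580/59 ≈ -179.32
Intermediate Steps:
t = -46 (t = -5 - 41 = -46)
T = -5/59 (T = 1/((-14 - 10)/(0 + 5) - 1*7) = 1/(-24/5 - 7) = 1/(-59/5) = -5/59 ≈ -0.084746)
(-46*t)*T = -46*(-46)*(-5/59) = 2116*(-5/59) = -10580/59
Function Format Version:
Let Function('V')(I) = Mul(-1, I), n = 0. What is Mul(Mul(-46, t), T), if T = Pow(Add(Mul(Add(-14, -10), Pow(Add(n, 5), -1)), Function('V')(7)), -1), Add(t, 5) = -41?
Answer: Rational(-10580, 59) ≈ -179.32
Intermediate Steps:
t = -46 (t = Add(-5, -41) = -46)
T = Rational(-5, 59) (T = Pow(Add(Mul(Add(-14, -10), Pow(Add(0, 5), -1)), Mul(-1, 7)), -1) = Pow(Add(Mul(-24, Pow(5, -1)), -7), -1) = Pow(Add(Mul(-24, Rational(1, 5)), -7), -1) = Pow(Add(Rational(-24, 5), -7), -1) = Pow(Rational(-59, 5), -1) = Rational(-5, 59) ≈ -0.084746)
Mul(Mul(-46, t), T) = Mul(Mul(-46, -46), Rational(-5, 59)) = Mul(2116, Rational(-5, 59)) = Rational(-10580, 59)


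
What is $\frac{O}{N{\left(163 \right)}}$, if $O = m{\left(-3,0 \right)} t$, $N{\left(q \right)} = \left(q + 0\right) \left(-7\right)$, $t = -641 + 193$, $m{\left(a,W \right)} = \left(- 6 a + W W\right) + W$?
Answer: $\frac{1152}{163} \approx 7.0675$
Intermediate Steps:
$m{\left(a,W \right)} = W + W^{2} - 6 a$ ($m{\left(a,W \right)} = \left(- 6 a + W^{2}\right) + W = \left(W^{2} - 6 a\right) + W = W + W^{2} - 6 a$)
$t = -448$
$N{\left(q \right)} = - 7 q$ ($N{\left(q \right)} = q \left(-7\right) = - 7 q$)
$O = -8064$ ($O = \left(0 + 0^{2} - -18\right) \left(-448\right) = \left(0 + 0 + 18\right) \left(-448\right) = 18 \left(-448\right) = -8064$)
$\frac{O}{N{\left(163 \right)}} = - \frac{8064}{\left(-7\right) 163} = - \frac{8064}{-1141} = \left(-8064\right) \left(- \frac{1}{1141}\right) = \frac{1152}{163}$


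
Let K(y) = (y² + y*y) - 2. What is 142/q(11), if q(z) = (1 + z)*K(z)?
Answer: 71/1440 ≈ 0.049306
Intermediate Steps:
K(y) = -2 + 2*y² (K(y) = (y² + y²) - 2 = 2*y² - 2 = -2 + 2*y²)
q(z) = (1 + z)*(-2 + 2*z²)
142/q(11) = 142/((2*(1 + 11)*(-1 + 11²))) = 142/((2*12*(-1 + 121))) = 142/((2*12*120)) = 142/2880 = 142*(1/2880) = 71/1440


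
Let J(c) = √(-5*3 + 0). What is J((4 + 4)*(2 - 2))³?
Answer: -15*I*√15 ≈ -58.095*I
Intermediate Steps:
J(c) = I*√15 (J(c) = √(-15 + 0) = √(-15) = I*√15)
J((4 + 4)*(2 - 2))³ = (I*√15)³ = -15*I*√15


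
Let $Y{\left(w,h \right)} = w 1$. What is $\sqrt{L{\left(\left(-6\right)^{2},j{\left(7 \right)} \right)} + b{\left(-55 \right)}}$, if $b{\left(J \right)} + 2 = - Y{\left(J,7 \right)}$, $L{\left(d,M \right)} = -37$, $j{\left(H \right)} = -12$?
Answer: $4$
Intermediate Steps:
$Y{\left(w,h \right)} = w$
$b{\left(J \right)} = -2 - J$
$\sqrt{L{\left(\left(-6\right)^{2},j{\left(7 \right)} \right)} + b{\left(-55 \right)}} = \sqrt{-37 - -53} = \sqrt{-37 + \left(-2 + 55\right)} = \sqrt{-37 + 53} = \sqrt{16} = 4$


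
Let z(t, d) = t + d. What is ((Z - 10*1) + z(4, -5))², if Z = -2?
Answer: 169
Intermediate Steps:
z(t, d) = d + t
((Z - 10*1) + z(4, -5))² = ((-2 - 10*1) + (-5 + 4))² = ((-2 - 10) - 1)² = (-12 - 1)² = (-13)² = 169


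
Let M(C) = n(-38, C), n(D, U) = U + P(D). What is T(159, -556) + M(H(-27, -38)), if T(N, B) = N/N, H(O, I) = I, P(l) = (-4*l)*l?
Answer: -5813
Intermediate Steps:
P(l) = -4*l**2
T(N, B) = 1
n(D, U) = U - 4*D**2
M(C) = -5776 + C (M(C) = C - 4*(-38)**2 = C - 4*1444 = C - 5776 = -5776 + C)
T(159, -556) + M(H(-27, -38)) = 1 + (-5776 - 38) = 1 - 5814 = -5813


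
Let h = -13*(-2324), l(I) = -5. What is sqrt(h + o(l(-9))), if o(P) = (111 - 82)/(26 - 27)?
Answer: sqrt(30183) ≈ 173.73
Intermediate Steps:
o(P) = -29 (o(P) = 29/(-1) = 29*(-1) = -29)
h = 30212
sqrt(h + o(l(-9))) = sqrt(30212 - 29) = sqrt(30183)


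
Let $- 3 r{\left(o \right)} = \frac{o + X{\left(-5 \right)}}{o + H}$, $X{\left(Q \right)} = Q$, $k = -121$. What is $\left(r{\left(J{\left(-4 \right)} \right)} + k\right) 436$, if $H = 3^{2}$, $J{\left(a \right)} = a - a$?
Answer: $- \frac{1422232}{27} \approx -52675.0$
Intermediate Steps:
$J{\left(a \right)} = 0$
$H = 9$
$r{\left(o \right)} = - \frac{-5 + o}{3 \left(9 + o\right)}$ ($r{\left(o \right)} = - \frac{\left(o - 5\right) \frac{1}{o + 9}}{3} = - \frac{\left(-5 + o\right) \frac{1}{9 + o}}{3} = - \frac{\frac{1}{9 + o} \left(-5 + o\right)}{3} = - \frac{-5 + o}{3 \left(9 + o\right)}$)
$\left(r{\left(J{\left(-4 \right)} \right)} + k\right) 436 = \left(\frac{5 - 0}{3 \left(9 + 0\right)} - 121\right) 436 = \left(\frac{5 + 0}{3 \cdot 9} - 121\right) 436 = \left(\frac{1}{3} \cdot \frac{1}{9} \cdot 5 - 121\right) 436 = \left(\frac{5}{27} - 121\right) 436 = \left(- \frac{3262}{27}\right) 436 = - \frac{1422232}{27}$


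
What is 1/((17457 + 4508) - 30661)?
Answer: -1/8696 ≈ -0.00011500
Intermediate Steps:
1/((17457 + 4508) - 30661) = 1/(21965 - 30661) = 1/(-8696) = -1/8696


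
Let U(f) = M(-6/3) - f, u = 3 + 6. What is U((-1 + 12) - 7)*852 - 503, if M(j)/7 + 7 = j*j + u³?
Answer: 4325953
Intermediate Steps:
u = 9
M(j) = 5054 + 7*j² (M(j) = -49 + 7*(j*j + 9³) = -49 + 7*(j² + 729) = -49 + 7*(729 + j²) = -49 + (5103 + 7*j²) = 5054 + 7*j²)
U(f) = 5082 - f (U(f) = (5054 + 7*(-6/3)²) - f = (5054 + 7*(-6*⅓)²) - f = (5054 + 7*(-2)²) - f = (5054 + 7*4) - f = (5054 + 28) - f = 5082 - f)
U((-1 + 12) - 7)*852 - 503 = (5082 - ((-1 + 12) - 7))*852 - 503 = (5082 - (11 - 7))*852 - 503 = (5082 - 1*4)*852 - 503 = (5082 - 4)*852 - 503 = 5078*852 - 503 = 4326456 - 503 = 4325953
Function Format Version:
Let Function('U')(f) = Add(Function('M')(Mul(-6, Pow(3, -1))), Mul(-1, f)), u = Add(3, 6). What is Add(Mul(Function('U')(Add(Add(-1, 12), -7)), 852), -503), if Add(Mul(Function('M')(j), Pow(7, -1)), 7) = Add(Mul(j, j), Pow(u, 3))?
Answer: 4325953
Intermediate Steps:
u = 9
Function('M')(j) = Add(5054, Mul(7, Pow(j, 2))) (Function('M')(j) = Add(-49, Mul(7, Add(Mul(j, j), Pow(9, 3)))) = Add(-49, Mul(7, Add(Pow(j, 2), 729))) = Add(-49, Mul(7, Add(729, Pow(j, 2)))) = Add(-49, Add(5103, Mul(7, Pow(j, 2)))) = Add(5054, Mul(7, Pow(j, 2))))
Function('U')(f) = Add(5082, Mul(-1, f)) (Function('U')(f) = Add(Add(5054, Mul(7, Pow(Mul(-6, Pow(3, -1)), 2))), Mul(-1, f)) = Add(Add(5054, Mul(7, Pow(Mul(-6, Rational(1, 3)), 2))), Mul(-1, f)) = Add(Add(5054, Mul(7, Pow(-2, 2))), Mul(-1, f)) = Add(Add(5054, Mul(7, 4)), Mul(-1, f)) = Add(Add(5054, 28), Mul(-1, f)) = Add(5082, Mul(-1, f)))
Add(Mul(Function('U')(Add(Add(-1, 12), -7)), 852), -503) = Add(Mul(Add(5082, Mul(-1, Add(Add(-1, 12), -7))), 852), -503) = Add(Mul(Add(5082, Mul(-1, Add(11, -7))), 852), -503) = Add(Mul(Add(5082, Mul(-1, 4)), 852), -503) = Add(Mul(Add(5082, -4), 852), -503) = Add(Mul(5078, 852), -503) = Add(4326456, -503) = 4325953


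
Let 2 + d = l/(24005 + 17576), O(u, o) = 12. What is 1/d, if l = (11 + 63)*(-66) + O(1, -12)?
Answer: -41581/88034 ≈ -0.47233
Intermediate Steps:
l = -4872 (l = (11 + 63)*(-66) + 12 = 74*(-66) + 12 = -4884 + 12 = -4872)
d = -88034/41581 (d = -2 - 4872/(24005 + 17576) = -2 - 4872/41581 = -88034/41581 ≈ -2.1172)
1/d = 1/(-88034/41581) = -41581/88034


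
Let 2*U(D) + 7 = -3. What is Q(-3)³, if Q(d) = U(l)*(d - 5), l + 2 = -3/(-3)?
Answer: 64000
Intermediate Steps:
l = -1 (l = -2 - 3/(-3) = -2 - 3*(-⅓) = -2 + 1 = -1)
U(D) = -5 (U(D) = -7/2 + (½)*(-3) = -7/2 - 3/2 = -5)
Q(d) = 25 - 5*d (Q(d) = -5*(d - 5) = -5*(-5 + d) = 25 - 5*d)
Q(-3)³ = (25 - 5*(-3))³ = (25 + 15)³ = 40³ = 64000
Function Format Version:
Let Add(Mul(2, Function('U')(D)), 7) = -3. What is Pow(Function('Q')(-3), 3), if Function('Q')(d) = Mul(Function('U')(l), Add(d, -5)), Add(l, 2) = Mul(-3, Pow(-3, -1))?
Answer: 64000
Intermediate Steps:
l = -1 (l = Add(-2, Mul(-3, Pow(-3, -1))) = Add(-2, Mul(-3, Rational(-1, 3))) = Add(-2, 1) = -1)
Function('U')(D) = -5 (Function('U')(D) = Add(Rational(-7, 2), Mul(Rational(1, 2), -3)) = Add(Rational(-7, 2), Rational(-3, 2)) = -5)
Function('Q')(d) = Add(25, Mul(-5, d)) (Function('Q')(d) = Mul(-5, Add(d, -5)) = Mul(-5, Add(-5, d)) = Add(25, Mul(-5, d)))
Pow(Function('Q')(-3), 3) = Pow(Add(25, Mul(-5, -3)), 3) = Pow(Add(25, 15), 3) = Pow(40, 3) = 64000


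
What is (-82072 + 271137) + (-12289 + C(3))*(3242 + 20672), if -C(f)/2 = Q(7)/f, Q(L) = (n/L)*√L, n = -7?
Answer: -293690081 + 47828*√7/3 ≈ -2.9365e+8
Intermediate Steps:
Q(L) = -7/√L (Q(L) = (-7/L)*√L = -7/√L)
C(f) = 2*√7/f (C(f) = -2*(-√7)/f = -(-2)*√7/f = 2*√7/f)
(-82072 + 271137) + (-12289 + C(3))*(3242 + 20672) = (-82072 + 271137) + (-12289 + 2*√7/3)*(3242 + 20672) = 189065 + (-12289 + 2*√7*(⅓))*23914 = 189065 + (-12289 + 2*√7/3)*23914 = 189065 + (-293879146 + 47828*√7/3) = -293690081 + 47828*√7/3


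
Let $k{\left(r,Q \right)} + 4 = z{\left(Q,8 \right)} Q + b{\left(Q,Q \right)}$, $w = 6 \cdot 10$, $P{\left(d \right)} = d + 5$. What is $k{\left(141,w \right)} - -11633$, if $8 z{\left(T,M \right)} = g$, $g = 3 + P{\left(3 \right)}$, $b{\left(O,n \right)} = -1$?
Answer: $\frac{23421}{2} \approx 11711.0$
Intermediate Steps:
$P{\left(d \right)} = 5 + d$
$g = 11$ ($g = 3 + \left(5 + 3\right) = 3 + 8 = 11$)
$z{\left(T,M \right)} = \frac{11}{8}$ ($z{\left(T,M \right)} = \frac{1}{8} \cdot 11 = \frac{11}{8}$)
$w = 60$
$k{\left(r,Q \right)} = -5 + \frac{11 Q}{8}$ ($k{\left(r,Q \right)} = -4 + \left(\frac{11 Q}{8} - 1\right) = -4 + \left(-1 + \frac{11 Q}{8}\right) = -5 + \frac{11 Q}{8}$)
$k{\left(141,w \right)} - -11633 = \left(-5 + \frac{11}{8} \cdot 60\right) - -11633 = \left(-5 + \frac{165}{2}\right) + 11633 = \frac{155}{2} + 11633 = \frac{23421}{2}$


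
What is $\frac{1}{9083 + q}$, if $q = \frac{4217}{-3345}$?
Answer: $\frac{3345}{30378418} \approx 0.00011011$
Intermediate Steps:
$q = - \frac{4217}{3345}$ ($q = 4217 \left(- \frac{1}{3345}\right) = - \frac{4217}{3345} \approx -1.2607$)
$\frac{1}{9083 + q} = \frac{1}{9083 - \frac{4217}{3345}} = \frac{1}{\frac{30378418}{3345}} = \frac{3345}{30378418}$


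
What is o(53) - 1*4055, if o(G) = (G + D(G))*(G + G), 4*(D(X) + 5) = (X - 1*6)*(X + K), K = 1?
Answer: 68290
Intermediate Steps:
D(X) = -5 + (1 + X)*(-6 + X)/4 (D(X) = -5 + ((X - 1*6)*(X + 1))/4 = -5 + ((X - 6)*(1 + X))/4 = -5 + ((-6 + X)*(1 + X))/4 = -5 + ((1 + X)*(-6 + X))/4 = -5 + (1 + X)*(-6 + X)/4)
o(G) = 2*G*(-13/2 - G/4 + G²/4) (o(G) = (G + (-13/2 - 5*G/4 + G²/4))*(G + G) = (-13/2 - G/4 + G²/4)*(2*G) = 2*G*(-13/2 - G/4 + G²/4))
o(53) - 1*4055 = (½)*53*(-26 + 53² - 1*53) - 1*4055 = (½)*53*(-26 + 2809 - 53) - 4055 = (½)*53*2730 - 4055 = 72345 - 4055 = 68290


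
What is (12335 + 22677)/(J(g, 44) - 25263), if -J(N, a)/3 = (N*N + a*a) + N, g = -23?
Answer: -35012/32589 ≈ -1.0744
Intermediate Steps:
J(N, a) = -3*N - 3*N**2 - 3*a**2 (J(N, a) = -3*((N*N + a*a) + N) = -3*((N**2 + a**2) + N) = -3*(N + N**2 + a**2) = -3*N - 3*N**2 - 3*a**2)
(12335 + 22677)/(J(g, 44) - 25263) = (12335 + 22677)/((-3*(-23) - 3*(-23)**2 - 3*44**2) - 25263) = 35012/((69 - 3*529 - 3*1936) - 25263) = 35012/((69 - 1587 - 5808) - 25263) = 35012/(-7326 - 25263) = 35012/(-32589) = 35012*(-1/32589) = -35012/32589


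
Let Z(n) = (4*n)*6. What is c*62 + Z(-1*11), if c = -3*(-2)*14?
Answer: 4944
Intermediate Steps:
Z(n) = 24*n
c = 84 (c = 6*14 = 84)
c*62 + Z(-1*11) = 84*62 + 24*(-1*11) = 5208 + 24*(-11) = 5208 - 264 = 4944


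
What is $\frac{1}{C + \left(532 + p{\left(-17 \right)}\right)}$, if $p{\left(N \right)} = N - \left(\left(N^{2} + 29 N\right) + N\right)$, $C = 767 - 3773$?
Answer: $- \frac{1}{2270} \approx -0.00044053$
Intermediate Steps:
$C = -3006$
$p{\left(N \right)} = - N^{2} - 29 N$ ($p{\left(N \right)} = N - \left(N^{2} + 30 N\right) = - N^{2} - 29 N$)
$\frac{1}{C + \left(532 + p{\left(-17 \right)}\right)} = \frac{1}{-3006 + \left(532 - - 17 \left(29 - 17\right)\right)} = \frac{1}{-3006 + \left(532 - \left(-17\right) 12\right)} = \frac{1}{-3006 + \left(532 + 204\right)} = \frac{1}{-3006 + 736} = \frac{1}{-2270} = - \frac{1}{2270}$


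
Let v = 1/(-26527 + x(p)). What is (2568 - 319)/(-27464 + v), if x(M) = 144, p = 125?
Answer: -59335367/724582713 ≈ -0.081889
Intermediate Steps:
v = -1/26383 (v = 1/(-26527 + 144) = 1/(-26383) = -1/26383 ≈ -3.7903e-5)
(2568 - 319)/(-27464 + v) = (2568 - 319)/(-27464 - 1/26383) = 2249/(-724582713/26383) = 2249*(-26383/724582713) = -59335367/724582713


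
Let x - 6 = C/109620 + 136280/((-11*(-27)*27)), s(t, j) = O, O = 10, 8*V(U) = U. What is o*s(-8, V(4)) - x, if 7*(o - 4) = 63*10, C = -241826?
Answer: 14963447141/16278570 ≈ 919.21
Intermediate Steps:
V(U) = U/8
s(t, j) = 10
o = 94 (o = 4 + (63*10)/7 = 4 + (1/7)*630 = 4 + 90 = 94)
x = 338408659/16278570 (x = 6 + (-241826/109620 + 136280/((-11*(-27)*27))) = 6 + (-241826*1/109620 + 136280/((297*27))) = 6 + (-120913/54810 + 136280/8019) = 6 + 240737239/16278570 = 338408659/16278570 ≈ 20.789)
o*s(-8, V(4)) - x = 94*10 - 1*338408659/16278570 = 940 - 338408659/16278570 = 14963447141/16278570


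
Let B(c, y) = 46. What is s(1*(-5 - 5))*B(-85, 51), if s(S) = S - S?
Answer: 0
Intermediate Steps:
s(S) = 0
s(1*(-5 - 5))*B(-85, 51) = 0*46 = 0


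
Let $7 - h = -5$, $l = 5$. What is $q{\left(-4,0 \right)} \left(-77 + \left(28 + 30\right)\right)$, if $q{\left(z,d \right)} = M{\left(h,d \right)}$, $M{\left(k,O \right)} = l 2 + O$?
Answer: $-190$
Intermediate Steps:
$h = 12$ ($h = 7 - -5 = 7 + 5 = 12$)
$M{\left(k,O \right)} = 10 + O$ ($M{\left(k,O \right)} = 5 \cdot 2 + O = 10 + O$)
$q{\left(z,d \right)} = 10 + d$
$q{\left(-4,0 \right)} \left(-77 + \left(28 + 30\right)\right) = \left(10 + 0\right) \left(-77 + \left(28 + 30\right)\right) = 10 \left(-77 + 58\right) = 10 \left(-19\right) = -190$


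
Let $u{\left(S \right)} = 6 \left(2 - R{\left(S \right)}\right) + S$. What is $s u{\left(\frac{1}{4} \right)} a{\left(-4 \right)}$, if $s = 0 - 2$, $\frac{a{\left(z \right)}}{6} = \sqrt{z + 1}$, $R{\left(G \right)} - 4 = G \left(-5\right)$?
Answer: $51 i \sqrt{3} \approx 88.335 i$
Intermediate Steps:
$R{\left(G \right)} = 4 - 5 G$ ($R{\left(G \right)} = 4 + G \left(-5\right) = 4 - 5 G$)
$a{\left(z \right)} = 6 \sqrt{1 + z}$ ($a{\left(z \right)} = 6 \sqrt{z + 1} = 6 \sqrt{1 + z}$)
$s = -2$
$u{\left(S \right)} = -12 + 31 S$ ($u{\left(S \right)} = 6 \left(2 - \left(4 - 5 S\right)\right) + S = 6 \left(2 + \left(-4 + 5 S\right)\right) + S = 6 \left(-2 + 5 S\right) + S = \left(-12 + 30 S\right) + S = -12 + 31 S$)
$s u{\left(\frac{1}{4} \right)} a{\left(-4 \right)} = - 2 \left(-12 + \frac{31}{4}\right) 6 \sqrt{1 - 4} = - 2 \left(-12 + 31 \cdot \frac{1}{4}\right) 6 \sqrt{-3} = - 2 \left(-12 + \frac{31}{4}\right) 6 i \sqrt{3} = \left(-2\right) \left(- \frac{17}{4}\right) 6 i \sqrt{3} = \frac{17 \cdot 6 i \sqrt{3}}{2} = 51 i \sqrt{3}$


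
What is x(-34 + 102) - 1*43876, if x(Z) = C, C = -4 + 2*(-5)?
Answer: -43890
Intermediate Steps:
C = -14 (C = -4 - 10 = -14)
x(Z) = -14
x(-34 + 102) - 1*43876 = -14 - 1*43876 = -14 - 43876 = -43890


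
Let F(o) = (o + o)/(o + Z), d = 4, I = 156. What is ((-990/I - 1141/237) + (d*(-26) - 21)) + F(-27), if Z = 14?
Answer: -813425/6162 ≈ -132.01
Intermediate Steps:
F(o) = 2*o/(14 + o) (F(o) = (o + o)/(o + 14) = (2*o)/(14 + o) = 2*o/(14 + o))
((-990/I - 1141/237) + (d*(-26) - 21)) + F(-27) = ((-990/156 - 1141/237) + (4*(-26) - 21)) + 2*(-27)/(14 - 27) = ((-990*1/156 - 1141*1/237) + (-104 - 21)) + 2*(-27)/(-13) = ((-165/26 - 1141/237) - 125) + 2*(-27)*(-1/13) = (-68771/6162 - 125) + 54/13 = -839021/6162 + 54/13 = -813425/6162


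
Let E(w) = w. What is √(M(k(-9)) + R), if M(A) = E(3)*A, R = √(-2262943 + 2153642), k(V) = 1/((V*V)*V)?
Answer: √(-3 + 729*I*√109301)/27 ≈ 12.857 + 12.857*I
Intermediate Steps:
k(V) = V⁻³ (k(V) = 1/(V²*V) = 1/(V³) = V⁻³)
R = I*√109301 (R = √(-109301) = I*√109301 ≈ 330.61*I)
M(A) = 3*A
√(M(k(-9)) + R) = √(3/(-9)³ + I*√109301) = √(3*(-1/729) + I*√109301) = √(-1/243 + I*√109301)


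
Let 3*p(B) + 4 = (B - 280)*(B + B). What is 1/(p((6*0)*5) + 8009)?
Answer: 3/24023 ≈ 0.00012488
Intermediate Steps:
p(B) = -4/3 + 2*B*(-280 + B)/3 (p(B) = -4/3 + ((B - 280)*(B + B))/3 = -4/3 + ((-280 + B)*(2*B))/3 = -4/3 + (2*B*(-280 + B))/3 = -4/3 + 2*B*(-280 + B)/3)
1/(p((6*0)*5) + 8009) = 1/((-4/3 - 560*6*0*5/3 + 2*((6*0)*5)²/3) + 8009) = 1/((-4/3 - 0*5 + 2*(0*5)²/3) + 8009) = 1/((-4/3 - 560/3*0 + (⅔)*0²) + 8009) = 1/((-4/3 + 0 + (⅔)*0) + 8009) = 1/((-4/3 + 0 + 0) + 8009) = 1/(-4/3 + 8009) = 1/(24023/3) = 3/24023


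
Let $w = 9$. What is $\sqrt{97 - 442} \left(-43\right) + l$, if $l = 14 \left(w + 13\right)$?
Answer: $308 - 43 i \sqrt{345} \approx 308.0 - 798.69 i$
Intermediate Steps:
$l = 308$ ($l = 14 \left(9 + 13\right) = 14 \cdot 22 = 308$)
$\sqrt{97 - 442} \left(-43\right) + l = \sqrt{97 - 442} \left(-43\right) + 308 = \sqrt{-345} \left(-43\right) + 308 = i \sqrt{345} \left(-43\right) + 308 = - 43 i \sqrt{345} + 308 = 308 - 43 i \sqrt{345}$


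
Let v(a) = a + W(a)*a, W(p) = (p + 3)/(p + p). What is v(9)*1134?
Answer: 17010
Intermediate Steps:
W(p) = (3 + p)/(2*p) (W(p) = (3 + p)/((2*p)) = (3 + p)*(1/(2*p)) = (3 + p)/(2*p))
v(a) = 3/2 + 3*a/2 (v(a) = a + ((3 + a)/(2*a))*a = a + (3/2 + a/2) = 3/2 + 3*a/2)
v(9)*1134 = (3/2 + (3/2)*9)*1134 = (3/2 + 27/2)*1134 = 15*1134 = 17010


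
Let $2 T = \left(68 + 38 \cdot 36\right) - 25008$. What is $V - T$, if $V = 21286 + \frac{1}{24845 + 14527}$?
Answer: $\frac{1302110785}{39372} \approx 33072.0$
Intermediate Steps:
$T = -11786$ ($T = \frac{\left(68 + 38 \cdot 36\right) - 25008}{2} = \frac{\left(68 + 1368\right) - 25008}{2} = \frac{1436 - 25008}{2} = \frac{1}{2} \left(-23572\right) = -11786$)
$V = \frac{838072393}{39372}$ ($V = 21286 + \frac{1}{39372} = \frac{838072393}{39372} \approx 21286.0$)
$V - T = \frac{838072393}{39372} - -11786 = \frac{838072393}{39372} + 11786 = \frac{1302110785}{39372}$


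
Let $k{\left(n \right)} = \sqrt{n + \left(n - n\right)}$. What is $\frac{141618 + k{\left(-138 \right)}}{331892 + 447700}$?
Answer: $\frac{23603}{129932} + \frac{i \sqrt{138}}{779592} \approx 0.18166 + 1.5069 \cdot 10^{-5} i$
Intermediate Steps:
$k{\left(n \right)} = \sqrt{n}$ ($k{\left(n \right)} = \sqrt{n + 0} = \sqrt{n}$)
$\frac{141618 + k{\left(-138 \right)}}{331892 + 447700} = \frac{141618 + \sqrt{-138}}{331892 + 447700} = \frac{141618 + i \sqrt{138}}{779592} = \left(141618 + i \sqrt{138}\right) \frac{1}{779592} = \frac{23603}{129932} + \frac{i \sqrt{138}}{779592}$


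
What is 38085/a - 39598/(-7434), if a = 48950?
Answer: 222144599/36389430 ≈ 6.1046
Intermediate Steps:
38085/a - 39598/(-7434) = 38085/48950 - 39598/(-7434) = 38085*(1/48950) - 39598*(-1/7434) = 7617/9790 + 19799/3717 = 222144599/36389430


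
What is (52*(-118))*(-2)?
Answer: 12272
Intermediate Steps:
(52*(-118))*(-2) = -6136*(-2) = 12272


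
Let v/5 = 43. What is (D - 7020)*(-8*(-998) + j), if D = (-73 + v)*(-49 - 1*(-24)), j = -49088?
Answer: 434469280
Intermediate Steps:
v = 215 (v = 5*43 = 215)
D = -3550 (D = (-73 + 215)*(-49 - 1*(-24)) = 142*(-49 + 24) = 142*(-25) = -3550)
(D - 7020)*(-8*(-998) + j) = (-3550 - 7020)*(-8*(-998) - 49088) = -10570*(7984 - 49088) = -10570*(-41104) = 434469280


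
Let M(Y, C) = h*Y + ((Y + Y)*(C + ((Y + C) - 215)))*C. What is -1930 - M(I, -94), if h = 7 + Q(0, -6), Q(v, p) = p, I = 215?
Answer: -7601105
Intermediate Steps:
h = 1 (h = 7 - 6 = 1)
M(Y, C) = Y + 2*C*Y*(-215 + Y + 2*C) (M(Y, C) = 1*Y + ((Y + Y)*(C + ((Y + C) - 215)))*C = Y + ((2*Y)*(C + ((C + Y) - 215)))*C = Y + ((2*Y)*(C + (-215 + C + Y)))*C = Y + ((2*Y)*(-215 + Y + 2*C))*C = Y + (2*Y*(-215 + Y + 2*C))*C = Y + 2*C*Y*(-215 + Y + 2*C))
-1930 - M(I, -94) = -1930 - 215*(1 - 430*(-94) + 4*(-94)² + 2*(-94)*215) = -1930 - 215*(1 + 40420 + 4*8836 - 40420) = -1930 - 215*(1 + 40420 + 35344 - 40420) = -1930 - 215*35345 = -1930 - 1*7599175 = -1930 - 7599175 = -7601105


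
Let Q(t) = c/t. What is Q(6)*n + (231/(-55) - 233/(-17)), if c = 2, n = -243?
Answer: -6077/85 ≈ -71.494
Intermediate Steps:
Q(t) = 2/t
Q(6)*n + (231/(-55) - 233/(-17)) = (2/6)*(-243) + (231/(-55) - 233/(-17)) = (2*(⅙))*(-243) + (231*(-1/55) - 233*(-1/17)) = (⅓)*(-243) + (-21/5 + 233/17) = -81 + 808/85 = -6077/85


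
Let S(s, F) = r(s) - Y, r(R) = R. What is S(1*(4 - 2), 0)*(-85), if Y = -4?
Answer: -510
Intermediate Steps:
S(s, F) = 4 + s (S(s, F) = s - 1*(-4) = s + 4 = 4 + s)
S(1*(4 - 2), 0)*(-85) = (4 + 1*(4 - 2))*(-85) = (4 + 1*2)*(-85) = (4 + 2)*(-85) = 6*(-85) = -510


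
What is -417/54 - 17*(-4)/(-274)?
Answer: -19655/2466 ≈ -7.9704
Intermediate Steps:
-417/54 - 17*(-4)/(-274) = -417*1/54 + 68*(-1/274) = -139/18 - 34/137 = -19655/2466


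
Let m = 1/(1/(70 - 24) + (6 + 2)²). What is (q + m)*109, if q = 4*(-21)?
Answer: -26959406/2945 ≈ -9154.3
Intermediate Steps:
q = -84
m = 46/2945 (m = 1/(1/46 + 8²) = 1/(1/46 + 64) = 1/(2945/46) = 46/2945 ≈ 0.015620)
(q + m)*109 = (-84 + 46/2945)*109 = -247334/2945*109 = -26959406/2945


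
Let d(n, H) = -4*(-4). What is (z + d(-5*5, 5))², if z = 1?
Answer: 289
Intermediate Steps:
d(n, H) = 16
(z + d(-5*5, 5))² = (1 + 16)² = 17² = 289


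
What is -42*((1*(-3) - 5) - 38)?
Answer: 1932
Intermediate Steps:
-42*((1*(-3) - 5) - 38) = -42*((-3 - 5) - 38) = -42*(-8 - 38) = -42*(-46) = 1932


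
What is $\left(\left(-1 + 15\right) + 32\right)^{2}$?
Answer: $2116$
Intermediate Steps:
$\left(\left(-1 + 15\right) + 32\right)^{2} = \left(14 + 32\right)^{2} = 46^{2} = 2116$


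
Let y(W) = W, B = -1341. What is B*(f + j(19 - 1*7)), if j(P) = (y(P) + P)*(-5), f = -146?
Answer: 356706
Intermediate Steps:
j(P) = -10*P (j(P) = (P + P)*(-5) = (2*P)*(-5) = -10*P)
B*(f + j(19 - 1*7)) = -1341*(-146 - 10*(19 - 1*7)) = -1341*(-146 - 10*(19 - 7)) = -1341*(-146 - 10*12) = -1341*(-146 - 120) = -1341*(-266) = 356706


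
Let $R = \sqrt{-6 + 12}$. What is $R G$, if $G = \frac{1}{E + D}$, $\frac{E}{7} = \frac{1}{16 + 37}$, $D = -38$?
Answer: $- \frac{53 \sqrt{6}}{2007} \approx -0.064685$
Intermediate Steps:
$R = \sqrt{6} \approx 2.4495$
$E = \frac{7}{53}$ ($E = \frac{7}{16 + 37} = \frac{7}{53} \approx 0.13208$)
$G = - \frac{53}{2007}$ ($G = \frac{1}{\frac{7}{53} - 38} = \frac{1}{- \frac{2007}{53}} = - \frac{53}{2007} \approx -0.026408$)
$R G = \sqrt{6} \left(- \frac{53}{2007}\right) = - \frac{53 \sqrt{6}}{2007}$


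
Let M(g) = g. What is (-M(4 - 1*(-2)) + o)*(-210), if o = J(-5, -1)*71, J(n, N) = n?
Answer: 75810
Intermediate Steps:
o = -355 (o = -5*71 = -355)
(-M(4 - 1*(-2)) + o)*(-210) = (-(4 - 1*(-2)) - 355)*(-210) = (-(4 + 2) - 355)*(-210) = (-1*6 - 355)*(-210) = (-6 - 355)*(-210) = -361*(-210) = 75810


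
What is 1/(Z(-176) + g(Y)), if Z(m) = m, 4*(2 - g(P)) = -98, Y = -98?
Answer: -2/299 ≈ -0.0066890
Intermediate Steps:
g(P) = 53/2 (g(P) = 2 - ¼*(-98) = 2 + 49/2 = 53/2)
1/(Z(-176) + g(Y)) = 1/(-176 + 53/2) = 1/(-299/2) = -2/299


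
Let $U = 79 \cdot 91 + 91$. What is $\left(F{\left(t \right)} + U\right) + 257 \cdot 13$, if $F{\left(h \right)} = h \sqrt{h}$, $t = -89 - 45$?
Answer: $10621 - 134 i \sqrt{134} \approx 10621.0 - 1551.2 i$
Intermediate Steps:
$t = -134$
$F{\left(h \right)} = h^{\frac{3}{2}}$
$U = 7280$ ($U = 7189 + 91 = 7280$)
$\left(F{\left(t \right)} + U\right) + 257 \cdot 13 = \left(\left(-134\right)^{\frac{3}{2}} + 7280\right) + 257 \cdot 13 = \left(- 134 i \sqrt{134} + 7280\right) + 3341 = \left(7280 - 134 i \sqrt{134}\right) + 3341 = 10621 - 134 i \sqrt{134}$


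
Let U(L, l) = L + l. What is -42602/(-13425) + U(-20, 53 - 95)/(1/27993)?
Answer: -130167212/75 ≈ -1.7356e+6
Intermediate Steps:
-42602/(-13425) + U(-20, 53 - 95)/(1/27993) = -42602/(-13425) + (-20 + (53 - 95))/(1/27993) = -42602*(-1/13425) + (-20 - 42)/(1/27993) = 238/75 - 62*27993 = 238/75 - 1735566 = -130167212/75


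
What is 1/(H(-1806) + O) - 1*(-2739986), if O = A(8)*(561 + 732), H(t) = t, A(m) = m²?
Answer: 221790906757/80946 ≈ 2.7400e+6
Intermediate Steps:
O = 82752 (O = 8²*(561 + 732) = 64*1293 = 82752)
1/(H(-1806) + O) - 1*(-2739986) = 1/(-1806 + 82752) - 1*(-2739986) = 1/80946 + 2739986 = 221790906757/80946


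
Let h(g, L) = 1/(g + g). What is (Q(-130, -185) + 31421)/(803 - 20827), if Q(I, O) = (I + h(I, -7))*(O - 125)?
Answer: -1864777/520624 ≈ -3.5818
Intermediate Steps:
h(g, L) = 1/(2*g)
Q(I, O) = (-125 + O)*(I + 1/(2*I)) (Q(I, O) = (I + 1/(2*I))*(O - 125) = (I + 1/(2*I))*(-125 + O) = (-125 + O)*(I + 1/(2*I)))
(Q(-130, -185) + 31421)/(803 - 20827) = ((½)*(-125 - 185 + 2*(-130)²*(-125 - 185))/(-130) + 31421)/(803 - 20827) = ((½)*(-1/130)*(-125 - 185 + 2*16900*(-310)) + 31421)/(-20024) = ((½)*(-1/130)*(-125 - 185 - 10478000) + 31421)*(-1/20024) = ((½)*(-1/130)*(-10478310) + 31421)*(-1/20024) = (1047831/26 + 31421)*(-1/20024) = (1864777/26)*(-1/20024) = -1864777/520624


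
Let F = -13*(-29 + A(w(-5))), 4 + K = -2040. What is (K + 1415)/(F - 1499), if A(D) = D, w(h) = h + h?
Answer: 629/992 ≈ 0.63407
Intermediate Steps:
K = -2044 (K = -4 - 2040 = -2044)
w(h) = 2*h
F = 507 (F = -13*(-29 + 2*(-5)) = -13*(-29 - 10) = -13*(-39) = 507)
(K + 1415)/(F - 1499) = (-2044 + 1415)/(507 - 1499) = -629/(-992) = -629*(-1/992) = 629/992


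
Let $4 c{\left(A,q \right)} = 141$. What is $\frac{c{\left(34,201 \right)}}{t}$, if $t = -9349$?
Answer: $- \frac{141}{37396} \approx -0.0037705$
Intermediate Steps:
$c{\left(A,q \right)} = \frac{141}{4}$ ($c{\left(A,q \right)} = \frac{1}{4} \cdot 141 = \frac{141}{4}$)
$\frac{c{\left(34,201 \right)}}{t} = \frac{141}{4 \left(-9349\right)} = \frac{141}{4} \left(- \frac{1}{9349}\right) = - \frac{141}{37396}$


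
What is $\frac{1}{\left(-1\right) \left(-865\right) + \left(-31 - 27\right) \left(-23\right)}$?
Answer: $\frac{1}{2199} \approx 0.00045475$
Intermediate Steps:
$\frac{1}{\left(-1\right) \left(-865\right) + \left(-31 - 27\right) \left(-23\right)} = \frac{1}{865 - -1334} = \frac{1}{865 + 1334} = \frac{1}{2199}$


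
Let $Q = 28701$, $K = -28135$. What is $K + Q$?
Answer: $566$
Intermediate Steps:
$K + Q = -28135 + 28701 = 566$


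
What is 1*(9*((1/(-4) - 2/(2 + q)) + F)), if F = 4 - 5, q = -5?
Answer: -21/4 ≈ -5.2500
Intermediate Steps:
F = -1
1*(9*((1/(-4) - 2/(2 + q)) + F)) = 1*(9*((1/(-4) - 2/(2 - 5)) - 1)) = 1*(9*((1*(-¼) - 2/(-3)) - 1)) = 1*(9*((-¼ - 2*(-⅓)) - 1)) = 1*(9*((-¼ + ⅔) - 1)) = 1*(9*(5/12 - 1)) = 1*(9*(-7/12)) = 1*(-21/4) = -21/4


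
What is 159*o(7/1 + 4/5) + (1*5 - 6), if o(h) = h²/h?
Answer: 6196/5 ≈ 1239.2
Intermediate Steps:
o(h) = h
159*o(7/1 + 4/5) + (1*5 - 6) = 159*(7/1 + 4/5) + (1*5 - 6) = 159*(7*1 + 4*(⅕)) + (5 - 6) = 159*(7 + ⅘) - 1 = 159*(39/5) - 1 = 6201/5 - 1 = 6196/5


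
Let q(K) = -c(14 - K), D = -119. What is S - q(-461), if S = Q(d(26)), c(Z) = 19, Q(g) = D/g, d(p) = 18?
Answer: 223/18 ≈ 12.389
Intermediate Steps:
Q(g) = -119/g
S = -119/18 ≈ -6.6111
q(K) = -19 (q(K) = -1*19 = -19)
S - q(-461) = -119/18 - 1*(-19) = -119/18 + 19 = 223/18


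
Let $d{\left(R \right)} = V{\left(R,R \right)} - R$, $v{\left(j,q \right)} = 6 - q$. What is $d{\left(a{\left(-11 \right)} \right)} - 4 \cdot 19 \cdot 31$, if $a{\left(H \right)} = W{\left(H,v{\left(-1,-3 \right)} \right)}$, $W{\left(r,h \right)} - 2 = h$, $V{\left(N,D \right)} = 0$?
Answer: $-2367$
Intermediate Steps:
$W{\left(r,h \right)} = 2 + h$
$a{\left(H \right)} = 11$ ($a{\left(H \right)} = 2 + \left(6 - -3\right) = 2 + \left(6 + 3\right) = 2 + 9 = 11$)
$d{\left(R \right)} = - R$ ($d{\left(R \right)} = 0 - R = - R$)
$d{\left(a{\left(-11 \right)} \right)} - 4 \cdot 19 \cdot 31 = \left(-1\right) 11 - 4 \cdot 19 \cdot 31 = -11 - 76 \cdot 31 = -11 - 2356 = -2367$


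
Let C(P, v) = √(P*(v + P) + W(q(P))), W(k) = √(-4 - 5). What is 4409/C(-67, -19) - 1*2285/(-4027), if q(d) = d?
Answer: 2285/4027 + 4409/√(5762 + 3*I) ≈ 58.651 - 0.015121*I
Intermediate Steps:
W(k) = 3*I (W(k) = √(-9) = 3*I)
C(P, v) = √(3*I + P*(P + v)) (C(P, v) = √(P*(v + P) + 3*I) = √(P*(P + v) + 3*I) = √(3*I + P*(P + v)))
4409/C(-67, -19) - 1*2285/(-4027) = 4409/(√((-67)² + 3*I - 67*(-19))) - 1*2285/(-4027) = 4409/(√(4489 + 3*I + 1273)) - 2285*(-1/4027) = 4409/(√(5762 + 3*I)) + 2285/4027 = 4409/√(5762 + 3*I) + 2285/4027 = 2285/4027 + 4409/√(5762 + 3*I)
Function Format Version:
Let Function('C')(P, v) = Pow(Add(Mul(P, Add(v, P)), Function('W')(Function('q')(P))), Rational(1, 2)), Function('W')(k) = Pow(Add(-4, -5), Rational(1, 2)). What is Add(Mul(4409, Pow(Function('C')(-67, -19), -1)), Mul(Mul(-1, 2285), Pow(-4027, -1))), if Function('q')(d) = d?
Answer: Add(Rational(2285, 4027), Mul(4409, Pow(Add(5762, Mul(3, I)), Rational(-1, 2)))) ≈ Add(58.651, Mul(-0.015121, I))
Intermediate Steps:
Function('W')(k) = Mul(3, I) (Function('W')(k) = Pow(-9, Rational(1, 2)) = Mul(3, I))
Function('C')(P, v) = Pow(Add(Mul(3, I), Mul(P, Add(P, v))), Rational(1, 2)) (Function('C')(P, v) = Pow(Add(Mul(P, Add(v, P)), Mul(3, I)), Rational(1, 2)) = Pow(Add(Mul(P, Add(P, v)), Mul(3, I)), Rational(1, 2)) = Pow(Add(Mul(3, I), Mul(P, Add(P, v))), Rational(1, 2)))
Add(Mul(4409, Pow(Function('C')(-67, -19), -1)), Mul(Mul(-1, 2285), Pow(-4027, -1))) = Add(Mul(4409, Pow(Pow(Add(Pow(-67, 2), Mul(3, I), Mul(-67, -19)), Rational(1, 2)), -1)), Mul(Mul(-1, 2285), Pow(-4027, -1))) = Add(Mul(4409, Pow(Pow(Add(4489, Mul(3, I), 1273), Rational(1, 2)), -1)), Mul(-2285, Rational(-1, 4027))) = Add(Mul(4409, Pow(Pow(Add(5762, Mul(3, I)), Rational(1, 2)), -1)), Rational(2285, 4027)) = Add(Mul(4409, Pow(Add(5762, Mul(3, I)), Rational(-1, 2))), Rational(2285, 4027)) = Add(Rational(2285, 4027), Mul(4409, Pow(Add(5762, Mul(3, I)), Rational(-1, 2))))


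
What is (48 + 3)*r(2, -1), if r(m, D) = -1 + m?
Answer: 51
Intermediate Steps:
(48 + 3)*r(2, -1) = (48 + 3)*(-1 + 2) = 51*1 = 51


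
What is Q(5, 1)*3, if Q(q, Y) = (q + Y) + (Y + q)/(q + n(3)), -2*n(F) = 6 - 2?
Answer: 24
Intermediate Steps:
n(F) = -2 (n(F) = -(6 - 2)/2 = -½*4 = -2)
Q(q, Y) = Y + q + (Y + q)/(-2 + q) (Q(q, Y) = (q + Y) + (Y + q)/(q - 2) = (Y + q) + (Y + q)/(-2 + q) = Y + q + (Y + q)/(-2 + q))
Q(5, 1)*3 = ((5² - 1*1 - 1*5 + 1*5)/(-2 + 5))*3 = ((25 - 1 - 5 + 5)/3)*3 = ((⅓)*24)*3 = 8*3 = 24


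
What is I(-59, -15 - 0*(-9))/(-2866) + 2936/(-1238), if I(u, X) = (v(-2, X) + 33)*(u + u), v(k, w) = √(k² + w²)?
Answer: -898451/887027 + 59*√229/1433 ≈ -0.38983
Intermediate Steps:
I(u, X) = 2*u*(33 + √(4 + X²)) (I(u, X) = (√((-2)² + X²) + 33)*(u + u) = (√(4 + X²) + 33)*(2*u) = (33 + √(4 + X²))*(2*u) = 2*u*(33 + √(4 + X²)))
I(-59, -15 - 0*(-9))/(-2866) + 2936/(-1238) = (2*(-59)*(33 + √(4 + (-15 - 0*(-9))²)))/(-2866) + 2936/(-1238) = (2*(-59)*(33 + √(4 + (-15 - 1*0)²)))*(-1/2866) + 2936*(-1/1238) = (2*(-59)*(33 + √(4 + (-15 + 0)²)))*(-1/2866) - 1468/619 = (2*(-59)*(33 + √(4 + (-15)²)))*(-1/2866) - 1468/619 = (2*(-59)*(33 + √(4 + 225)))*(-1/2866) - 1468/619 = (2*(-59)*(33 + √229))*(-1/2866) - 1468/619 = (-3894 - 118*√229)*(-1/2866) - 1468/619 = (1947/1433 + 59*√229/1433) - 1468/619 = -898451/887027 + 59*√229/1433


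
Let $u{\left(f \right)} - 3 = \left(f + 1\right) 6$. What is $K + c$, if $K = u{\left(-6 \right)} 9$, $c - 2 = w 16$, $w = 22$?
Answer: $111$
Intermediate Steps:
$c = 354$ ($c = 2 + 22 \cdot 16 = 2 + 352 = 354$)
$u{\left(f \right)} = 9 + 6 f$ ($u{\left(f \right)} = 3 + \left(f + 1\right) 6 = 3 + \left(1 + f\right) 6 = 3 + \left(6 + 6 f\right) = 9 + 6 f$)
$K = -243$ ($K = \left(9 + 6 \left(-6\right)\right) 9 = \left(9 - 36\right) 9 = \left(-27\right) 9 = -243$)
$K + c = -243 + 354 = 111$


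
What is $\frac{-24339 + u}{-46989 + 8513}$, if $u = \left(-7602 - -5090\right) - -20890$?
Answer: $\frac{5961}{38476} \approx 0.15493$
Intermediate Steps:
$u = 18378$ ($u = \left(-7602 + 5090\right) + 20890 = -2512 + 20890 = 18378$)
$\frac{-24339 + u}{-46989 + 8513} = \frac{-24339 + 18378}{-46989 + 8513} = - \frac{5961}{-38476} = \left(-5961\right) \left(- \frac{1}{38476}\right) = \frac{5961}{38476}$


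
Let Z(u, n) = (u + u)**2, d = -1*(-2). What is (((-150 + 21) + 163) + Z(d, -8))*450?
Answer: 22500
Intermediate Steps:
d = 2
Z(u, n) = 4*u**2 (Z(u, n) = (2*u)**2 = 4*u**2)
(((-150 + 21) + 163) + Z(d, -8))*450 = (((-150 + 21) + 163) + 4*2**2)*450 = ((-129 + 163) + 4*4)*450 = (34 + 16)*450 = 50*450 = 22500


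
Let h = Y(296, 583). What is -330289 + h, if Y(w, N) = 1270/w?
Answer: -48882137/148 ≈ -3.3028e+5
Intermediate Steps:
h = 635/148 (h = 1270/296 = 1270*(1/296) = 635/148 ≈ 4.2905)
-330289 + h = -330289 + 635/148 = -48882137/148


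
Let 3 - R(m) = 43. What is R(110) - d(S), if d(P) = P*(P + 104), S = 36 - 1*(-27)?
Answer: -10561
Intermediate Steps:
R(m) = -40 (R(m) = 3 - 1*43 = 3 - 43 = -40)
S = 63 (S = 36 + 27 = 63)
d(P) = P*(104 + P)
R(110) - d(S) = -40 - 63*(104 + 63) = -40 - 63*167 = -40 - 1*10521 = -40 - 10521 = -10561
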